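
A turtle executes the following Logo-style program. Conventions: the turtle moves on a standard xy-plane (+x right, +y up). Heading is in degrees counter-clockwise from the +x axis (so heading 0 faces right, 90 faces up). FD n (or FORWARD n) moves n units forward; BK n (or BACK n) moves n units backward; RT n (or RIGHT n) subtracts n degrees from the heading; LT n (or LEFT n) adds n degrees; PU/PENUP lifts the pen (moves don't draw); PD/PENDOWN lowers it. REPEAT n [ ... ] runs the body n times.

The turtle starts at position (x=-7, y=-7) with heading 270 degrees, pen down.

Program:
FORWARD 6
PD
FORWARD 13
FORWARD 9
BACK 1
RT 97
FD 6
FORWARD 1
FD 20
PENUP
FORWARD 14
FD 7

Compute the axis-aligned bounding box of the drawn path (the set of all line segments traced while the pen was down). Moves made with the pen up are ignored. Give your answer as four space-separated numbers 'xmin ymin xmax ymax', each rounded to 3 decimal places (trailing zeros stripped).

Answer: -33.799 -35 -7 -7

Derivation:
Executing turtle program step by step:
Start: pos=(-7,-7), heading=270, pen down
FD 6: (-7,-7) -> (-7,-13) [heading=270, draw]
PD: pen down
FD 13: (-7,-13) -> (-7,-26) [heading=270, draw]
FD 9: (-7,-26) -> (-7,-35) [heading=270, draw]
BK 1: (-7,-35) -> (-7,-34) [heading=270, draw]
RT 97: heading 270 -> 173
FD 6: (-7,-34) -> (-12.955,-33.269) [heading=173, draw]
FD 1: (-12.955,-33.269) -> (-13.948,-33.147) [heading=173, draw]
FD 20: (-13.948,-33.147) -> (-33.799,-30.71) [heading=173, draw]
PU: pen up
FD 14: (-33.799,-30.71) -> (-47.694,-29.003) [heading=173, move]
FD 7: (-47.694,-29.003) -> (-54.642,-28.15) [heading=173, move]
Final: pos=(-54.642,-28.15), heading=173, 7 segment(s) drawn

Segment endpoints: x in {-33.799, -13.948, -12.955, -7, -7, -7, -7}, y in {-35, -34, -33.269, -33.147, -30.71, -26, -13, -7}
xmin=-33.799, ymin=-35, xmax=-7, ymax=-7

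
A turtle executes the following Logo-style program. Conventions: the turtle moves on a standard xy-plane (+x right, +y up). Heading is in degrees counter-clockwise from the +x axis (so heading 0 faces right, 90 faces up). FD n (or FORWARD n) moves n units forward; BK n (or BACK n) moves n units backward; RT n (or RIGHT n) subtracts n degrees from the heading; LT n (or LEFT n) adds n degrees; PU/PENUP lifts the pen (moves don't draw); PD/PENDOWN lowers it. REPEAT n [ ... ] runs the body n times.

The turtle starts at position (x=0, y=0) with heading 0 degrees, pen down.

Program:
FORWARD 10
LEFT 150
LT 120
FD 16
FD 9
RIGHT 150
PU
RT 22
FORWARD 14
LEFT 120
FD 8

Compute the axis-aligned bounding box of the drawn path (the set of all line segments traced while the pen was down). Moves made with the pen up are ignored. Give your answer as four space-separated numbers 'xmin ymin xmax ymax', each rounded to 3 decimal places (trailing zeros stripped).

Executing turtle program step by step:
Start: pos=(0,0), heading=0, pen down
FD 10: (0,0) -> (10,0) [heading=0, draw]
LT 150: heading 0 -> 150
LT 120: heading 150 -> 270
FD 16: (10,0) -> (10,-16) [heading=270, draw]
FD 9: (10,-16) -> (10,-25) [heading=270, draw]
RT 150: heading 270 -> 120
PU: pen up
RT 22: heading 120 -> 98
FD 14: (10,-25) -> (8.052,-11.136) [heading=98, move]
LT 120: heading 98 -> 218
FD 8: (8.052,-11.136) -> (1.747,-16.062) [heading=218, move]
Final: pos=(1.747,-16.062), heading=218, 3 segment(s) drawn

Segment endpoints: x in {0, 10, 10, 10}, y in {-25, -16, 0}
xmin=0, ymin=-25, xmax=10, ymax=0

Answer: 0 -25 10 0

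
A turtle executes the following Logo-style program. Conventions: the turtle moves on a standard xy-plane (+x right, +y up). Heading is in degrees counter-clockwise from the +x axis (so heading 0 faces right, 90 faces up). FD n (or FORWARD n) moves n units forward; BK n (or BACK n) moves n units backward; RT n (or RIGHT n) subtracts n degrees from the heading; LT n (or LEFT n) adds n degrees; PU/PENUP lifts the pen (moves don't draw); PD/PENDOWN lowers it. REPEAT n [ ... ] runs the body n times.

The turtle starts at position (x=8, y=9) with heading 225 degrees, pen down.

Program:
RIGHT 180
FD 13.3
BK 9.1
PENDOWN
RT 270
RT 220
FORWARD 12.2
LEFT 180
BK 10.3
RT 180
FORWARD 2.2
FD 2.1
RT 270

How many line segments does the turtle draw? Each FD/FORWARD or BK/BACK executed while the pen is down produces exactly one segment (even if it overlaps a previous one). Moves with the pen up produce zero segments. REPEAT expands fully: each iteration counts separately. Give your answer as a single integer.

Answer: 6

Derivation:
Executing turtle program step by step:
Start: pos=(8,9), heading=225, pen down
RT 180: heading 225 -> 45
FD 13.3: (8,9) -> (17.405,18.405) [heading=45, draw]
BK 9.1: (17.405,18.405) -> (10.97,11.97) [heading=45, draw]
PD: pen down
RT 270: heading 45 -> 135
RT 220: heading 135 -> 275
FD 12.2: (10.97,11.97) -> (12.033,-0.184) [heading=275, draw]
LT 180: heading 275 -> 95
BK 10.3: (12.033,-0.184) -> (12.931,-10.445) [heading=95, draw]
RT 180: heading 95 -> 275
FD 2.2: (12.931,-10.445) -> (13.123,-12.636) [heading=275, draw]
FD 2.1: (13.123,-12.636) -> (13.306,-14.728) [heading=275, draw]
RT 270: heading 275 -> 5
Final: pos=(13.306,-14.728), heading=5, 6 segment(s) drawn
Segments drawn: 6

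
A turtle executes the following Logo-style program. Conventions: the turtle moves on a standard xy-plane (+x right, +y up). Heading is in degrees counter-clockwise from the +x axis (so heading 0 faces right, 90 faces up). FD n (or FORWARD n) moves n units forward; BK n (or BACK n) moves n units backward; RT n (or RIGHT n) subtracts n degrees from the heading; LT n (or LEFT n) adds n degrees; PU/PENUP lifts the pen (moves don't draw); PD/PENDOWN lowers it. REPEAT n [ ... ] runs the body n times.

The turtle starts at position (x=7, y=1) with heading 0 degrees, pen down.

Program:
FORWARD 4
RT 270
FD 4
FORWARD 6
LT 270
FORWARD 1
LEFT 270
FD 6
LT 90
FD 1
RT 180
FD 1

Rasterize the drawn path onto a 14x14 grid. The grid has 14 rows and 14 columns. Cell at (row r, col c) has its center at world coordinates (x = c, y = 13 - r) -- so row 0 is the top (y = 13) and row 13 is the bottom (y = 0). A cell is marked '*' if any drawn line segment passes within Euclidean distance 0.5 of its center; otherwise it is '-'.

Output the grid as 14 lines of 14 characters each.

Segment 0: (7,1) -> (11,1)
Segment 1: (11,1) -> (11,5)
Segment 2: (11,5) -> (11,11)
Segment 3: (11,11) -> (12,11)
Segment 4: (12,11) -> (12,5)
Segment 5: (12,5) -> (13,5)
Segment 6: (13,5) -> (12,5)

Answer: --------------
--------------
-----------**-
-----------**-
-----------**-
-----------**-
-----------**-
-----------**-
-----------***
-----------*--
-----------*--
-----------*--
-------*****--
--------------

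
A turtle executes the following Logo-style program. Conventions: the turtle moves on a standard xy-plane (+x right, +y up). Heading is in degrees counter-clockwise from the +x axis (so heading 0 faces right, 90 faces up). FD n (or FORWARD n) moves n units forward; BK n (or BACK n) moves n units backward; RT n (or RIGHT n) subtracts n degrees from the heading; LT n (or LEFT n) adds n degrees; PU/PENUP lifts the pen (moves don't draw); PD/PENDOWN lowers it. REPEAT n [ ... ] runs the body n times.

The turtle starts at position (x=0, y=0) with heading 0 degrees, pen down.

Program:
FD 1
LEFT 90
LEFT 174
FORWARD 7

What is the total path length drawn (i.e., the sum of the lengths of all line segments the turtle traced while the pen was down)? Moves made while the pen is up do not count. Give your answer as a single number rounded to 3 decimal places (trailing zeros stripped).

Executing turtle program step by step:
Start: pos=(0,0), heading=0, pen down
FD 1: (0,0) -> (1,0) [heading=0, draw]
LT 90: heading 0 -> 90
LT 174: heading 90 -> 264
FD 7: (1,0) -> (0.268,-6.962) [heading=264, draw]
Final: pos=(0.268,-6.962), heading=264, 2 segment(s) drawn

Segment lengths:
  seg 1: (0,0) -> (1,0), length = 1
  seg 2: (1,0) -> (0.268,-6.962), length = 7
Total = 8

Answer: 8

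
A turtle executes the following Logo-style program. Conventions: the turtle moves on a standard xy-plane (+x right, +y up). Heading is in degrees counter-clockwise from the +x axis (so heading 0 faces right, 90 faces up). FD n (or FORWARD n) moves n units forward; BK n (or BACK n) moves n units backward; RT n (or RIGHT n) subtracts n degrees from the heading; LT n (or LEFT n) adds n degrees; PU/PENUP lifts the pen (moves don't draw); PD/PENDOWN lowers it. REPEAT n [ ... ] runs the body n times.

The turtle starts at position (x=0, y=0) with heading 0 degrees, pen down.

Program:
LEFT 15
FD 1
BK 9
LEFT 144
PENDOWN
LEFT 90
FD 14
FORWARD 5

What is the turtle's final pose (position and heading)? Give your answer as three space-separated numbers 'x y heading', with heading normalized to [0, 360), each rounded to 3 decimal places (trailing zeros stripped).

Executing turtle program step by step:
Start: pos=(0,0), heading=0, pen down
LT 15: heading 0 -> 15
FD 1: (0,0) -> (0.966,0.259) [heading=15, draw]
BK 9: (0.966,0.259) -> (-7.727,-2.071) [heading=15, draw]
LT 144: heading 15 -> 159
PD: pen down
LT 90: heading 159 -> 249
FD 14: (-7.727,-2.071) -> (-12.745,-15.141) [heading=249, draw]
FD 5: (-12.745,-15.141) -> (-14.536,-19.809) [heading=249, draw]
Final: pos=(-14.536,-19.809), heading=249, 4 segment(s) drawn

Answer: -14.536 -19.809 249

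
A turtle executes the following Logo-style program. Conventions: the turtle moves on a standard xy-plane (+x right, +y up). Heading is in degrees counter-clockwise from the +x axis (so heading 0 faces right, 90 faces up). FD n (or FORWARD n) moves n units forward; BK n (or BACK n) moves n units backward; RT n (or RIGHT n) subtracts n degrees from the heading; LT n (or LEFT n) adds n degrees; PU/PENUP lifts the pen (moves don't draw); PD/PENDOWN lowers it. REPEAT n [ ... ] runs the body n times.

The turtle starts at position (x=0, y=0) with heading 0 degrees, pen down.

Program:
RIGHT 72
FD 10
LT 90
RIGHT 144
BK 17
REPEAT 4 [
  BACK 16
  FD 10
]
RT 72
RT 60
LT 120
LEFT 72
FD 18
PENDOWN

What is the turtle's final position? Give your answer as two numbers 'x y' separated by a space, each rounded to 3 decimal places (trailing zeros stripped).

Executing turtle program step by step:
Start: pos=(0,0), heading=0, pen down
RT 72: heading 0 -> 288
FD 10: (0,0) -> (3.09,-9.511) [heading=288, draw]
LT 90: heading 288 -> 18
RT 144: heading 18 -> 234
BK 17: (3.09,-9.511) -> (13.083,4.243) [heading=234, draw]
REPEAT 4 [
  -- iteration 1/4 --
  BK 16: (13.083,4.243) -> (22.487,17.187) [heading=234, draw]
  FD 10: (22.487,17.187) -> (16.609,9.097) [heading=234, draw]
  -- iteration 2/4 --
  BK 16: (16.609,9.097) -> (26.014,22.041) [heading=234, draw]
  FD 10: (26.014,22.041) -> (20.136,13.951) [heading=234, draw]
  -- iteration 3/4 --
  BK 16: (20.136,13.951) -> (29.541,26.895) [heading=234, draw]
  FD 10: (29.541,26.895) -> (23.663,18.805) [heading=234, draw]
  -- iteration 4/4 --
  BK 16: (23.663,18.805) -> (33.067,31.749) [heading=234, draw]
  FD 10: (33.067,31.749) -> (27.189,23.659) [heading=234, draw]
]
RT 72: heading 234 -> 162
RT 60: heading 162 -> 102
LT 120: heading 102 -> 222
LT 72: heading 222 -> 294
FD 18: (27.189,23.659) -> (34.511,7.215) [heading=294, draw]
PD: pen down
Final: pos=(34.511,7.215), heading=294, 11 segment(s) drawn

Answer: 34.511 7.215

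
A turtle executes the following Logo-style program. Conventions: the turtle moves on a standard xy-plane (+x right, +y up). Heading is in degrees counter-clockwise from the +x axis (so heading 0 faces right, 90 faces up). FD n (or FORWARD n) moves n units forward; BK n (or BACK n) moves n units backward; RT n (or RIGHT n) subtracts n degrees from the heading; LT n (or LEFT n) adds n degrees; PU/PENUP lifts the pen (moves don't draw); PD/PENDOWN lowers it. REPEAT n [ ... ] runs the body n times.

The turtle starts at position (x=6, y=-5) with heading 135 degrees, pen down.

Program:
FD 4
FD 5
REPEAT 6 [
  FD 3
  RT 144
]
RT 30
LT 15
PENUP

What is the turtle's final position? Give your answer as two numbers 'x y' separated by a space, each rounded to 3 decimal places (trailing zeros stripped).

Executing turtle program step by step:
Start: pos=(6,-5), heading=135, pen down
FD 4: (6,-5) -> (3.172,-2.172) [heading=135, draw]
FD 5: (3.172,-2.172) -> (-0.364,1.364) [heading=135, draw]
REPEAT 6 [
  -- iteration 1/6 --
  FD 3: (-0.364,1.364) -> (-2.485,3.485) [heading=135, draw]
  RT 144: heading 135 -> 351
  -- iteration 2/6 --
  FD 3: (-2.485,3.485) -> (0.478,3.016) [heading=351, draw]
  RT 144: heading 351 -> 207
  -- iteration 3/6 --
  FD 3: (0.478,3.016) -> (-2.195,1.654) [heading=207, draw]
  RT 144: heading 207 -> 63
  -- iteration 4/6 --
  FD 3: (-2.195,1.654) -> (-0.833,4.327) [heading=63, draw]
  RT 144: heading 63 -> 279
  -- iteration 5/6 --
  FD 3: (-0.833,4.327) -> (-0.364,1.364) [heading=279, draw]
  RT 144: heading 279 -> 135
  -- iteration 6/6 --
  FD 3: (-0.364,1.364) -> (-2.485,3.485) [heading=135, draw]
  RT 144: heading 135 -> 351
]
RT 30: heading 351 -> 321
LT 15: heading 321 -> 336
PU: pen up
Final: pos=(-2.485,3.485), heading=336, 8 segment(s) drawn

Answer: -2.485 3.485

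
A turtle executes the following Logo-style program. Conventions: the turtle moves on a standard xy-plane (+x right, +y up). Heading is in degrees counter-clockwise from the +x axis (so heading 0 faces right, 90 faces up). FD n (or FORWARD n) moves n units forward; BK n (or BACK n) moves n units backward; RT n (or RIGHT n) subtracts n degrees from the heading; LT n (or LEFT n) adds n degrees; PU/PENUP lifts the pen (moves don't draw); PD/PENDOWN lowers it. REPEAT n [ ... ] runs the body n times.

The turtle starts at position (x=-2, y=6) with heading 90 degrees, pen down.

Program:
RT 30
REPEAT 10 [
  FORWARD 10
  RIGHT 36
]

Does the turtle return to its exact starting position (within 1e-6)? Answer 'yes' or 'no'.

Executing turtle program step by step:
Start: pos=(-2,6), heading=90, pen down
RT 30: heading 90 -> 60
REPEAT 10 [
  -- iteration 1/10 --
  FD 10: (-2,6) -> (3,14.66) [heading=60, draw]
  RT 36: heading 60 -> 24
  -- iteration 2/10 --
  FD 10: (3,14.66) -> (12.135,18.728) [heading=24, draw]
  RT 36: heading 24 -> 348
  -- iteration 3/10 --
  FD 10: (12.135,18.728) -> (21.917,16.649) [heading=348, draw]
  RT 36: heading 348 -> 312
  -- iteration 4/10 --
  FD 10: (21.917,16.649) -> (28.608,9.217) [heading=312, draw]
  RT 36: heading 312 -> 276
  -- iteration 5/10 --
  FD 10: (28.608,9.217) -> (29.654,-0.728) [heading=276, draw]
  RT 36: heading 276 -> 240
  -- iteration 6/10 --
  FD 10: (29.654,-0.728) -> (24.654,-9.388) [heading=240, draw]
  RT 36: heading 240 -> 204
  -- iteration 7/10 --
  FD 10: (24.654,-9.388) -> (15.518,-13.456) [heading=204, draw]
  RT 36: heading 204 -> 168
  -- iteration 8/10 --
  FD 10: (15.518,-13.456) -> (5.737,-11.377) [heading=168, draw]
  RT 36: heading 168 -> 132
  -- iteration 9/10 --
  FD 10: (5.737,-11.377) -> (-0.955,-3.945) [heading=132, draw]
  RT 36: heading 132 -> 96
  -- iteration 10/10 --
  FD 10: (-0.955,-3.945) -> (-2,6) [heading=96, draw]
  RT 36: heading 96 -> 60
]
Final: pos=(-2,6), heading=60, 10 segment(s) drawn

Start position: (-2, 6)
Final position: (-2, 6)
Distance = 0; < 1e-6 -> CLOSED

Answer: yes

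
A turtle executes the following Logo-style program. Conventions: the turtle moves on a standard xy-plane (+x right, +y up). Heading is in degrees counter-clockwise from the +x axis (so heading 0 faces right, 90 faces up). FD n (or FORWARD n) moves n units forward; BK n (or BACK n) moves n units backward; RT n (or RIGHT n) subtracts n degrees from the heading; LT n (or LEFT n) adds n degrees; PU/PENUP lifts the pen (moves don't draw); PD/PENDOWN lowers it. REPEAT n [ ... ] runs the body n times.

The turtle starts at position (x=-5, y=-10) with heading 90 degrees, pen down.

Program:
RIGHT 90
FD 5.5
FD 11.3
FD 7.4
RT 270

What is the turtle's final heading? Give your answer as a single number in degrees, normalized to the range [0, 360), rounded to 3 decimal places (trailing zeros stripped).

Executing turtle program step by step:
Start: pos=(-5,-10), heading=90, pen down
RT 90: heading 90 -> 0
FD 5.5: (-5,-10) -> (0.5,-10) [heading=0, draw]
FD 11.3: (0.5,-10) -> (11.8,-10) [heading=0, draw]
FD 7.4: (11.8,-10) -> (19.2,-10) [heading=0, draw]
RT 270: heading 0 -> 90
Final: pos=(19.2,-10), heading=90, 3 segment(s) drawn

Answer: 90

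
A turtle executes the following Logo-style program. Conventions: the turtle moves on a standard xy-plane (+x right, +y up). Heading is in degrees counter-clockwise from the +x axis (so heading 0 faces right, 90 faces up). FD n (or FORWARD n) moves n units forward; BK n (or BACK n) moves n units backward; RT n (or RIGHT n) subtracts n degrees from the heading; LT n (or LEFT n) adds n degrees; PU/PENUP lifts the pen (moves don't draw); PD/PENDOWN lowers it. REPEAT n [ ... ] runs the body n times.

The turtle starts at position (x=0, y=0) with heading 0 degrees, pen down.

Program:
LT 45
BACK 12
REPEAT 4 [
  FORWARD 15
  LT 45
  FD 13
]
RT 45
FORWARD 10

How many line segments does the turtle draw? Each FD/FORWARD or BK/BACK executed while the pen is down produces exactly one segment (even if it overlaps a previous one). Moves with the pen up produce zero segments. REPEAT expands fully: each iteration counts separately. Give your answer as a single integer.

Executing turtle program step by step:
Start: pos=(0,0), heading=0, pen down
LT 45: heading 0 -> 45
BK 12: (0,0) -> (-8.485,-8.485) [heading=45, draw]
REPEAT 4 [
  -- iteration 1/4 --
  FD 15: (-8.485,-8.485) -> (2.121,2.121) [heading=45, draw]
  LT 45: heading 45 -> 90
  FD 13: (2.121,2.121) -> (2.121,15.121) [heading=90, draw]
  -- iteration 2/4 --
  FD 15: (2.121,15.121) -> (2.121,30.121) [heading=90, draw]
  LT 45: heading 90 -> 135
  FD 13: (2.121,30.121) -> (-7.071,39.314) [heading=135, draw]
  -- iteration 3/4 --
  FD 15: (-7.071,39.314) -> (-17.678,49.92) [heading=135, draw]
  LT 45: heading 135 -> 180
  FD 13: (-17.678,49.92) -> (-30.678,49.92) [heading=180, draw]
  -- iteration 4/4 --
  FD 15: (-30.678,49.92) -> (-45.678,49.92) [heading=180, draw]
  LT 45: heading 180 -> 225
  FD 13: (-45.678,49.92) -> (-54.87,40.728) [heading=225, draw]
]
RT 45: heading 225 -> 180
FD 10: (-54.87,40.728) -> (-64.87,40.728) [heading=180, draw]
Final: pos=(-64.87,40.728), heading=180, 10 segment(s) drawn
Segments drawn: 10

Answer: 10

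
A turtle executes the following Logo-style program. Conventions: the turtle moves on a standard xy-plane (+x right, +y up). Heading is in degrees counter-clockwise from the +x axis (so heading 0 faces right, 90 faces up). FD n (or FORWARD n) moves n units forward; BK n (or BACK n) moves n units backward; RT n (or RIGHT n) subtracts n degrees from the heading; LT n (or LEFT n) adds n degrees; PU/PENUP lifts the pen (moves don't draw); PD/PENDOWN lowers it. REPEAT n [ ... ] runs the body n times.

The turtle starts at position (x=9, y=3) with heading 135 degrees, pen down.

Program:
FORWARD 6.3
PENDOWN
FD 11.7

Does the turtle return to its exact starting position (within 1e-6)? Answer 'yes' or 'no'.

Executing turtle program step by step:
Start: pos=(9,3), heading=135, pen down
FD 6.3: (9,3) -> (4.545,7.455) [heading=135, draw]
PD: pen down
FD 11.7: (4.545,7.455) -> (-3.728,15.728) [heading=135, draw]
Final: pos=(-3.728,15.728), heading=135, 2 segment(s) drawn

Start position: (9, 3)
Final position: (-3.728, 15.728)
Distance = 18; >= 1e-6 -> NOT closed

Answer: no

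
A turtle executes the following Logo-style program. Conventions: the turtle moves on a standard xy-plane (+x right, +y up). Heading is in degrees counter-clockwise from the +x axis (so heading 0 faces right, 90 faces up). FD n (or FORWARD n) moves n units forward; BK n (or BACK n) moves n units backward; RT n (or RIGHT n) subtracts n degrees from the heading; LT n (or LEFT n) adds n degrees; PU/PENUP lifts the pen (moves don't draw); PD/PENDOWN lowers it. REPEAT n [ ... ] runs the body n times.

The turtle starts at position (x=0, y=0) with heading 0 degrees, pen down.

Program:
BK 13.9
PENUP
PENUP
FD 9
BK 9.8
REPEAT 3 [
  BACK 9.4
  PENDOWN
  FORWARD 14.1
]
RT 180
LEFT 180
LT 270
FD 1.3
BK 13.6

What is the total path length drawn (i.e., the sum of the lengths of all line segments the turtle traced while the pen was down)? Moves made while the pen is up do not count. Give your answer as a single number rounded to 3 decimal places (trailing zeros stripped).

Answer: 89.9

Derivation:
Executing turtle program step by step:
Start: pos=(0,0), heading=0, pen down
BK 13.9: (0,0) -> (-13.9,0) [heading=0, draw]
PU: pen up
PU: pen up
FD 9: (-13.9,0) -> (-4.9,0) [heading=0, move]
BK 9.8: (-4.9,0) -> (-14.7,0) [heading=0, move]
REPEAT 3 [
  -- iteration 1/3 --
  BK 9.4: (-14.7,0) -> (-24.1,0) [heading=0, move]
  PD: pen down
  FD 14.1: (-24.1,0) -> (-10,0) [heading=0, draw]
  -- iteration 2/3 --
  BK 9.4: (-10,0) -> (-19.4,0) [heading=0, draw]
  PD: pen down
  FD 14.1: (-19.4,0) -> (-5.3,0) [heading=0, draw]
  -- iteration 3/3 --
  BK 9.4: (-5.3,0) -> (-14.7,0) [heading=0, draw]
  PD: pen down
  FD 14.1: (-14.7,0) -> (-0.6,0) [heading=0, draw]
]
RT 180: heading 0 -> 180
LT 180: heading 180 -> 0
LT 270: heading 0 -> 270
FD 1.3: (-0.6,0) -> (-0.6,-1.3) [heading=270, draw]
BK 13.6: (-0.6,-1.3) -> (-0.6,12.3) [heading=270, draw]
Final: pos=(-0.6,12.3), heading=270, 8 segment(s) drawn

Segment lengths:
  seg 1: (0,0) -> (-13.9,0), length = 13.9
  seg 2: (-24.1,0) -> (-10,0), length = 14.1
  seg 3: (-10,0) -> (-19.4,0), length = 9.4
  seg 4: (-19.4,0) -> (-5.3,0), length = 14.1
  seg 5: (-5.3,0) -> (-14.7,0), length = 9.4
  seg 6: (-14.7,0) -> (-0.6,0), length = 14.1
  seg 7: (-0.6,0) -> (-0.6,-1.3), length = 1.3
  seg 8: (-0.6,-1.3) -> (-0.6,12.3), length = 13.6
Total = 89.9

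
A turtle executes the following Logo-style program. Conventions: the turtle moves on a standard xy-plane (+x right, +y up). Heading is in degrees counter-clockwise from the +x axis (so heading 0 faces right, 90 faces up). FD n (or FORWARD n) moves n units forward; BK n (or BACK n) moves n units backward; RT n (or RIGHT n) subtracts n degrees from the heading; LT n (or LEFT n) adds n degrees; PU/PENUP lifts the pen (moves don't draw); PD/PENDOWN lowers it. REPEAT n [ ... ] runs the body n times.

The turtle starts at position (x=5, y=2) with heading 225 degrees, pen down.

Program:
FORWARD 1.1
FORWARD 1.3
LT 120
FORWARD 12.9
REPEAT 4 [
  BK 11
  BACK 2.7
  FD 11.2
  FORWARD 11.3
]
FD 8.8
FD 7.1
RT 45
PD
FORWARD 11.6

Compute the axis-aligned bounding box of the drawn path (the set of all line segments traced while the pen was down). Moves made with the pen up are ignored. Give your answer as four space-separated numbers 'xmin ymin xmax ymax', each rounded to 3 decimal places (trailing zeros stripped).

Executing turtle program step by step:
Start: pos=(5,2), heading=225, pen down
FD 1.1: (5,2) -> (4.222,1.222) [heading=225, draw]
FD 1.3: (4.222,1.222) -> (3.303,0.303) [heading=225, draw]
LT 120: heading 225 -> 345
FD 12.9: (3.303,0.303) -> (15.763,-3.036) [heading=345, draw]
REPEAT 4 [
  -- iteration 1/4 --
  BK 11: (15.763,-3.036) -> (5.138,-0.189) [heading=345, draw]
  BK 2.7: (5.138,-0.189) -> (2.53,0.51) [heading=345, draw]
  FD 11.2: (2.53,0.51) -> (13.349,-2.389) [heading=345, draw]
  FD 11.3: (13.349,-2.389) -> (24.264,-5.313) [heading=345, draw]
  -- iteration 2/4 --
  BK 11: (24.264,-5.313) -> (13.638,-2.466) [heading=345, draw]
  BK 2.7: (13.638,-2.466) -> (11.03,-1.768) [heading=345, draw]
  FD 11.2: (11.03,-1.768) -> (21.849,-4.666) [heading=345, draw]
  FD 11.3: (21.849,-4.666) -> (32.764,-7.591) [heading=345, draw]
  -- iteration 3/4 --
  BK 11: (32.764,-7.591) -> (22.138,-4.744) [heading=345, draw]
  BK 2.7: (22.138,-4.744) -> (19.53,-4.045) [heading=345, draw]
  FD 11.2: (19.53,-4.045) -> (30.349,-6.944) [heading=345, draw]
  FD 11.3: (30.349,-6.944) -> (41.264,-9.869) [heading=345, draw]
  -- iteration 4/4 --
  BK 11: (41.264,-9.869) -> (30.639,-7.022) [heading=345, draw]
  BK 2.7: (30.639,-7.022) -> (28.031,-6.323) [heading=345, draw]
  FD 11.2: (28.031,-6.323) -> (38.849,-9.222) [heading=345, draw]
  FD 11.3: (38.849,-9.222) -> (49.764,-12.146) [heading=345, draw]
]
FD 8.8: (49.764,-12.146) -> (58.264,-14.424) [heading=345, draw]
FD 7.1: (58.264,-14.424) -> (65.122,-16.261) [heading=345, draw]
RT 45: heading 345 -> 300
PD: pen down
FD 11.6: (65.122,-16.261) -> (70.922,-26.307) [heading=300, draw]
Final: pos=(70.922,-26.307), heading=300, 22 segment(s) drawn

Segment endpoints: x in {2.53, 3.303, 4.222, 5, 5.138, 11.03, 13.349, 13.638, 15.763, 19.53, 21.849, 22.138, 24.264, 28.031, 30.349, 30.639, 32.764, 38.849, 41.264, 49.764, 58.264, 65.122, 70.922}, y in {-26.307, -16.261, -14.424, -12.146, -9.869, -9.222, -7.591, -7.022, -6.944, -6.323, -5.313, -4.744, -4.666, -4.045, -3.036, -2.466, -2.389, -1.768, -0.189, 0.303, 0.51, 1.222, 2}
xmin=2.53, ymin=-26.307, xmax=70.922, ymax=2

Answer: 2.53 -26.307 70.922 2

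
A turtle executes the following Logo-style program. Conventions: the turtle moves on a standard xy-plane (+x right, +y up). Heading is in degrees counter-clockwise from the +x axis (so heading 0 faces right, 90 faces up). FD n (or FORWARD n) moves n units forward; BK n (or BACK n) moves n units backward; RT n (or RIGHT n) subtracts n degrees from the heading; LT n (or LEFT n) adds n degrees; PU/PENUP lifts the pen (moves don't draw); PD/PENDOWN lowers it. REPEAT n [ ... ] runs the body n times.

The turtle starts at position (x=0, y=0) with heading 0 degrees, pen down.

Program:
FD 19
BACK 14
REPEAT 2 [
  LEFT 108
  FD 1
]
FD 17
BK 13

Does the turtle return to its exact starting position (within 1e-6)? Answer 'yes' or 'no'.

Answer: no

Derivation:
Executing turtle program step by step:
Start: pos=(0,0), heading=0, pen down
FD 19: (0,0) -> (19,0) [heading=0, draw]
BK 14: (19,0) -> (5,0) [heading=0, draw]
REPEAT 2 [
  -- iteration 1/2 --
  LT 108: heading 0 -> 108
  FD 1: (5,0) -> (4.691,0.951) [heading=108, draw]
  -- iteration 2/2 --
  LT 108: heading 108 -> 216
  FD 1: (4.691,0.951) -> (3.882,0.363) [heading=216, draw]
]
FD 17: (3.882,0.363) -> (-9.871,-9.629) [heading=216, draw]
BK 13: (-9.871,-9.629) -> (0.646,-1.988) [heading=216, draw]
Final: pos=(0.646,-1.988), heading=216, 6 segment(s) drawn

Start position: (0, 0)
Final position: (0.646, -1.988)
Distance = 2.09; >= 1e-6 -> NOT closed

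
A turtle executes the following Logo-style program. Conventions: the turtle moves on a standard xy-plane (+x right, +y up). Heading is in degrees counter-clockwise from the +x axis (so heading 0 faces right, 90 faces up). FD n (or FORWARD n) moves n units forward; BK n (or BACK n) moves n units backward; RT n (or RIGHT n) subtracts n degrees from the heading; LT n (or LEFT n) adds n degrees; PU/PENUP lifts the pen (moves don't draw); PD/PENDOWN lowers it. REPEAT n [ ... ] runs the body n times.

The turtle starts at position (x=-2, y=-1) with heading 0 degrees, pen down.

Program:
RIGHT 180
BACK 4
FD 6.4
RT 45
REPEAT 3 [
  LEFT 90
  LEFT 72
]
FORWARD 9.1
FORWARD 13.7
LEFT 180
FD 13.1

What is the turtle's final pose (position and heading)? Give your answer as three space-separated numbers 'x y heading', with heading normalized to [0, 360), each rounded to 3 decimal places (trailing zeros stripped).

Executing turtle program step by step:
Start: pos=(-2,-1), heading=0, pen down
RT 180: heading 0 -> 180
BK 4: (-2,-1) -> (2,-1) [heading=180, draw]
FD 6.4: (2,-1) -> (-4.4,-1) [heading=180, draw]
RT 45: heading 180 -> 135
REPEAT 3 [
  -- iteration 1/3 --
  LT 90: heading 135 -> 225
  LT 72: heading 225 -> 297
  -- iteration 2/3 --
  LT 90: heading 297 -> 27
  LT 72: heading 27 -> 99
  -- iteration 3/3 --
  LT 90: heading 99 -> 189
  LT 72: heading 189 -> 261
]
FD 9.1: (-4.4,-1) -> (-5.824,-9.988) [heading=261, draw]
FD 13.7: (-5.824,-9.988) -> (-7.967,-23.519) [heading=261, draw]
LT 180: heading 261 -> 81
FD 13.1: (-7.967,-23.519) -> (-5.917,-10.581) [heading=81, draw]
Final: pos=(-5.917,-10.581), heading=81, 5 segment(s) drawn

Answer: -5.917 -10.581 81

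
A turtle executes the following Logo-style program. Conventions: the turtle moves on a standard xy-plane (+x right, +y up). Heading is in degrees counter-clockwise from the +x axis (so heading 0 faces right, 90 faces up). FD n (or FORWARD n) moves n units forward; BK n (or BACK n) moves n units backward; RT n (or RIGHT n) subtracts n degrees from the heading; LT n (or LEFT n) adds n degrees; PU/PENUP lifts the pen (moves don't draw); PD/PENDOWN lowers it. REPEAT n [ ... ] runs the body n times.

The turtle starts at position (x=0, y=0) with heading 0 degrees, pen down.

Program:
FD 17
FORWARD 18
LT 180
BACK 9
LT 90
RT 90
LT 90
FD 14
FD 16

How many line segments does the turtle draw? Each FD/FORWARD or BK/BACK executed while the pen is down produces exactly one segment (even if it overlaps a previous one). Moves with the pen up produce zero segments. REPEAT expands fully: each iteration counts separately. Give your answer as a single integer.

Answer: 5

Derivation:
Executing turtle program step by step:
Start: pos=(0,0), heading=0, pen down
FD 17: (0,0) -> (17,0) [heading=0, draw]
FD 18: (17,0) -> (35,0) [heading=0, draw]
LT 180: heading 0 -> 180
BK 9: (35,0) -> (44,0) [heading=180, draw]
LT 90: heading 180 -> 270
RT 90: heading 270 -> 180
LT 90: heading 180 -> 270
FD 14: (44,0) -> (44,-14) [heading=270, draw]
FD 16: (44,-14) -> (44,-30) [heading=270, draw]
Final: pos=(44,-30), heading=270, 5 segment(s) drawn
Segments drawn: 5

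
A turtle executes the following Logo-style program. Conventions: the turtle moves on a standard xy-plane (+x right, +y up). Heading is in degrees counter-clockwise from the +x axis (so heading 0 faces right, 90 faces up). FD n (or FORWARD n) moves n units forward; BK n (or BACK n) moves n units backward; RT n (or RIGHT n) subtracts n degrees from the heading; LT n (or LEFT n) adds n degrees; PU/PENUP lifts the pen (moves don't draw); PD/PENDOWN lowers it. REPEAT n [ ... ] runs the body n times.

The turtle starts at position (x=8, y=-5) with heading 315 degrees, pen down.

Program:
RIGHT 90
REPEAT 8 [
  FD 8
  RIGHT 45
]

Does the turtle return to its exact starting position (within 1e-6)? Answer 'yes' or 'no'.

Answer: yes

Derivation:
Executing turtle program step by step:
Start: pos=(8,-5), heading=315, pen down
RT 90: heading 315 -> 225
REPEAT 8 [
  -- iteration 1/8 --
  FD 8: (8,-5) -> (2.343,-10.657) [heading=225, draw]
  RT 45: heading 225 -> 180
  -- iteration 2/8 --
  FD 8: (2.343,-10.657) -> (-5.657,-10.657) [heading=180, draw]
  RT 45: heading 180 -> 135
  -- iteration 3/8 --
  FD 8: (-5.657,-10.657) -> (-11.314,-5) [heading=135, draw]
  RT 45: heading 135 -> 90
  -- iteration 4/8 --
  FD 8: (-11.314,-5) -> (-11.314,3) [heading=90, draw]
  RT 45: heading 90 -> 45
  -- iteration 5/8 --
  FD 8: (-11.314,3) -> (-5.657,8.657) [heading=45, draw]
  RT 45: heading 45 -> 0
  -- iteration 6/8 --
  FD 8: (-5.657,8.657) -> (2.343,8.657) [heading=0, draw]
  RT 45: heading 0 -> 315
  -- iteration 7/8 --
  FD 8: (2.343,8.657) -> (8,3) [heading=315, draw]
  RT 45: heading 315 -> 270
  -- iteration 8/8 --
  FD 8: (8,3) -> (8,-5) [heading=270, draw]
  RT 45: heading 270 -> 225
]
Final: pos=(8,-5), heading=225, 8 segment(s) drawn

Start position: (8, -5)
Final position: (8, -5)
Distance = 0; < 1e-6 -> CLOSED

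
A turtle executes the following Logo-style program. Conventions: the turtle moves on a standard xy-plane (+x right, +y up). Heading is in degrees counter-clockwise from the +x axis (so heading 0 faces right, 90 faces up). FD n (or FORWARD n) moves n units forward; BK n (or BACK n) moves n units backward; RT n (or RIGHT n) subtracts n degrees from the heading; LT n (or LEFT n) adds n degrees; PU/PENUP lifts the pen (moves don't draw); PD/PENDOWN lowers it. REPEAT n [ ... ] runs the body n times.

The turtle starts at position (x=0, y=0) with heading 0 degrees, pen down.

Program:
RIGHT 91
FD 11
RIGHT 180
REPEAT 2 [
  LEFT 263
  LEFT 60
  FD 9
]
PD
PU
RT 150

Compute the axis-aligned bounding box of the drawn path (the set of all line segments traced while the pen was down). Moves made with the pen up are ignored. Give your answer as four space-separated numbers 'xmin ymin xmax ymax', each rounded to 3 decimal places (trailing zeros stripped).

Executing turtle program step by step:
Start: pos=(0,0), heading=0, pen down
RT 91: heading 0 -> 269
FD 11: (0,0) -> (-0.192,-10.998) [heading=269, draw]
RT 180: heading 269 -> 89
REPEAT 2 [
  -- iteration 1/2 --
  LT 263: heading 89 -> 352
  LT 60: heading 352 -> 52
  FD 9: (-0.192,-10.998) -> (5.349,-3.906) [heading=52, draw]
  -- iteration 2/2 --
  LT 263: heading 52 -> 315
  LT 60: heading 315 -> 15
  FD 9: (5.349,-3.906) -> (14.042,-1.577) [heading=15, draw]
]
PD: pen down
PU: pen up
RT 150: heading 15 -> 225
Final: pos=(14.042,-1.577), heading=225, 3 segment(s) drawn

Segment endpoints: x in {-0.192, 0, 5.349, 14.042}, y in {-10.998, -3.906, -1.577, 0}
xmin=-0.192, ymin=-10.998, xmax=14.042, ymax=0

Answer: -0.192 -10.998 14.042 0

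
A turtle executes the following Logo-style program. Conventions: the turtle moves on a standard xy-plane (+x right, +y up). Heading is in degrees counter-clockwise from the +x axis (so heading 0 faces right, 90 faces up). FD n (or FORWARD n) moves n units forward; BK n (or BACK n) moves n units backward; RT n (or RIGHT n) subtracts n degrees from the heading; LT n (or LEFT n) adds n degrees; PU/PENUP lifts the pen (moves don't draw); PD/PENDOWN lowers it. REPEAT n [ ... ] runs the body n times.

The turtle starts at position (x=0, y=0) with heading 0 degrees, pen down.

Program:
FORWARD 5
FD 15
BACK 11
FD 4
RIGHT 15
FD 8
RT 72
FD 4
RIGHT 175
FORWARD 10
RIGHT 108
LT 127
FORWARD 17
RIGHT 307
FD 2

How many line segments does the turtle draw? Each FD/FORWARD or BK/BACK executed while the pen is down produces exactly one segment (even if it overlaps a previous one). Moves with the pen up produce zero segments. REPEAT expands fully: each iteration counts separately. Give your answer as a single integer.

Answer: 9

Derivation:
Executing turtle program step by step:
Start: pos=(0,0), heading=0, pen down
FD 5: (0,0) -> (5,0) [heading=0, draw]
FD 15: (5,0) -> (20,0) [heading=0, draw]
BK 11: (20,0) -> (9,0) [heading=0, draw]
FD 4: (9,0) -> (13,0) [heading=0, draw]
RT 15: heading 0 -> 345
FD 8: (13,0) -> (20.727,-2.071) [heading=345, draw]
RT 72: heading 345 -> 273
FD 4: (20.727,-2.071) -> (20.937,-6.065) [heading=273, draw]
RT 175: heading 273 -> 98
FD 10: (20.937,-6.065) -> (19.545,3.838) [heading=98, draw]
RT 108: heading 98 -> 350
LT 127: heading 350 -> 117
FD 17: (19.545,3.838) -> (11.827,18.985) [heading=117, draw]
RT 307: heading 117 -> 170
FD 2: (11.827,18.985) -> (9.858,19.332) [heading=170, draw]
Final: pos=(9.858,19.332), heading=170, 9 segment(s) drawn
Segments drawn: 9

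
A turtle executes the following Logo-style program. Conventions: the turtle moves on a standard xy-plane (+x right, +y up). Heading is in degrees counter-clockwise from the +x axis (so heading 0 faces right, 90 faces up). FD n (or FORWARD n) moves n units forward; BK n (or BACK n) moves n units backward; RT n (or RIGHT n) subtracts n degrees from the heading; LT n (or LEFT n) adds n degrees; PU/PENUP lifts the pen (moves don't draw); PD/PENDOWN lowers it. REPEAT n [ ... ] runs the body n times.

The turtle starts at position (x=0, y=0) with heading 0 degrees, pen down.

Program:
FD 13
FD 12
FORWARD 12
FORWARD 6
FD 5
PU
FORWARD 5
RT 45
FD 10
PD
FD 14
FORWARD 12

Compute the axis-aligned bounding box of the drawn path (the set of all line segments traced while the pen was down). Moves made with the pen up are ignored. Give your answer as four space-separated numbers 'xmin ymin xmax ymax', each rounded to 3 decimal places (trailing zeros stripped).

Answer: 0 -25.456 78.456 0

Derivation:
Executing turtle program step by step:
Start: pos=(0,0), heading=0, pen down
FD 13: (0,0) -> (13,0) [heading=0, draw]
FD 12: (13,0) -> (25,0) [heading=0, draw]
FD 12: (25,0) -> (37,0) [heading=0, draw]
FD 6: (37,0) -> (43,0) [heading=0, draw]
FD 5: (43,0) -> (48,0) [heading=0, draw]
PU: pen up
FD 5: (48,0) -> (53,0) [heading=0, move]
RT 45: heading 0 -> 315
FD 10: (53,0) -> (60.071,-7.071) [heading=315, move]
PD: pen down
FD 14: (60.071,-7.071) -> (69.971,-16.971) [heading=315, draw]
FD 12: (69.971,-16.971) -> (78.456,-25.456) [heading=315, draw]
Final: pos=(78.456,-25.456), heading=315, 7 segment(s) drawn

Segment endpoints: x in {0, 13, 25, 37, 43, 48, 60.071, 69.971, 78.456}, y in {-25.456, -16.971, -7.071, 0}
xmin=0, ymin=-25.456, xmax=78.456, ymax=0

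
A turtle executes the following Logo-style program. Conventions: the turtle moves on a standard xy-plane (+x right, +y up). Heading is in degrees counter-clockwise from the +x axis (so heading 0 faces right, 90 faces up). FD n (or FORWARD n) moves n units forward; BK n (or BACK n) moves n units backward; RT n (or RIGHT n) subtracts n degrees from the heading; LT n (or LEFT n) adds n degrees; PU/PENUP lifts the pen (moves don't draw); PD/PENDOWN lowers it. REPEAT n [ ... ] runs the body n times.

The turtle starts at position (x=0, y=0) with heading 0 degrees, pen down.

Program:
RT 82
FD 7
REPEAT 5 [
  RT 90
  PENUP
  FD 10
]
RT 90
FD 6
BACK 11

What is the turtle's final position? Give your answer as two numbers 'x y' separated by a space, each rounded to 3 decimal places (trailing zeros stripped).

Executing turtle program step by step:
Start: pos=(0,0), heading=0, pen down
RT 82: heading 0 -> 278
FD 7: (0,0) -> (0.974,-6.932) [heading=278, draw]
REPEAT 5 [
  -- iteration 1/5 --
  RT 90: heading 278 -> 188
  PU: pen up
  FD 10: (0.974,-6.932) -> (-8.928,-8.324) [heading=188, move]
  -- iteration 2/5 --
  RT 90: heading 188 -> 98
  PU: pen up
  FD 10: (-8.928,-8.324) -> (-10.32,1.579) [heading=98, move]
  -- iteration 3/5 --
  RT 90: heading 98 -> 8
  PU: pen up
  FD 10: (-10.32,1.579) -> (-0.418,2.971) [heading=8, move]
  -- iteration 4/5 --
  RT 90: heading 8 -> 278
  PU: pen up
  FD 10: (-0.418,2.971) -> (0.974,-6.932) [heading=278, move]
  -- iteration 5/5 --
  RT 90: heading 278 -> 188
  PU: pen up
  FD 10: (0.974,-6.932) -> (-8.928,-8.324) [heading=188, move]
]
RT 90: heading 188 -> 98
FD 6: (-8.928,-8.324) -> (-9.764,-2.382) [heading=98, move]
BK 11: (-9.764,-2.382) -> (-8.233,-13.275) [heading=98, move]
Final: pos=(-8.233,-13.275), heading=98, 1 segment(s) drawn

Answer: -8.233 -13.275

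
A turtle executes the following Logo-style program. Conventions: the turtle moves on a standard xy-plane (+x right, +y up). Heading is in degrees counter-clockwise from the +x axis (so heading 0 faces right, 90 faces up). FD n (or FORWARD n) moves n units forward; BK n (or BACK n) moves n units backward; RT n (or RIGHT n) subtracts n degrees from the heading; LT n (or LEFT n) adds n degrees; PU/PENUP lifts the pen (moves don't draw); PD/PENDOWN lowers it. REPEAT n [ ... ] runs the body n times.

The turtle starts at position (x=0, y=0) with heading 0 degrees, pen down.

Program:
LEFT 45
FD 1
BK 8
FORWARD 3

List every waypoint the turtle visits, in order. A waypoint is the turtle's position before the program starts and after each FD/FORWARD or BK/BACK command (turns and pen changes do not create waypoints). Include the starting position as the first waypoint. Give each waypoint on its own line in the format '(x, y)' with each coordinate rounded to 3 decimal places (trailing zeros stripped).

Executing turtle program step by step:
Start: pos=(0,0), heading=0, pen down
LT 45: heading 0 -> 45
FD 1: (0,0) -> (0.707,0.707) [heading=45, draw]
BK 8: (0.707,0.707) -> (-4.95,-4.95) [heading=45, draw]
FD 3: (-4.95,-4.95) -> (-2.828,-2.828) [heading=45, draw]
Final: pos=(-2.828,-2.828), heading=45, 3 segment(s) drawn
Waypoints (4 total):
(0, 0)
(0.707, 0.707)
(-4.95, -4.95)
(-2.828, -2.828)

Answer: (0, 0)
(0.707, 0.707)
(-4.95, -4.95)
(-2.828, -2.828)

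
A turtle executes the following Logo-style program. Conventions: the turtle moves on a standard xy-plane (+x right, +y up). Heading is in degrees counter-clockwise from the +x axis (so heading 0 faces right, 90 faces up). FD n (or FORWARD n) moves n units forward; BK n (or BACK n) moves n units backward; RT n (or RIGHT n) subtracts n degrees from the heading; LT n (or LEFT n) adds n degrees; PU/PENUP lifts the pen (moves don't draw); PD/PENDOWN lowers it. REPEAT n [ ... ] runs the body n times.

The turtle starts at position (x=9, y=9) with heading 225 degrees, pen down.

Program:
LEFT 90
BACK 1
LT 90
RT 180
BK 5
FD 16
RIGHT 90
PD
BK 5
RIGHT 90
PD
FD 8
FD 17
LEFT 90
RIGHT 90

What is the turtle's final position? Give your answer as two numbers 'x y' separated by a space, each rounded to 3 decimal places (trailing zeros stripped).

Executing turtle program step by step:
Start: pos=(9,9), heading=225, pen down
LT 90: heading 225 -> 315
BK 1: (9,9) -> (8.293,9.707) [heading=315, draw]
LT 90: heading 315 -> 45
RT 180: heading 45 -> 225
BK 5: (8.293,9.707) -> (11.828,13.243) [heading=225, draw]
FD 16: (11.828,13.243) -> (0.515,1.929) [heading=225, draw]
RT 90: heading 225 -> 135
PD: pen down
BK 5: (0.515,1.929) -> (4.05,-1.607) [heading=135, draw]
RT 90: heading 135 -> 45
PD: pen down
FD 8: (4.05,-1.607) -> (9.707,4.05) [heading=45, draw]
FD 17: (9.707,4.05) -> (21.728,16.071) [heading=45, draw]
LT 90: heading 45 -> 135
RT 90: heading 135 -> 45
Final: pos=(21.728,16.071), heading=45, 6 segment(s) drawn

Answer: 21.728 16.071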